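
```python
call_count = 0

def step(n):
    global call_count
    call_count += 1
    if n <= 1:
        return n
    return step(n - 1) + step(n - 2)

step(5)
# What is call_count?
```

Calls(n) = 1 + Calls(n-1) + Calls(n-2); Calls(0)=Calls(1)=1. For n=5 this gives 15.

Answer: 15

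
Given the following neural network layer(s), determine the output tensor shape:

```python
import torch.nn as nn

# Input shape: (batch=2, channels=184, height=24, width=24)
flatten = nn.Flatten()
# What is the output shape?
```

Input: (2, 184, 24, 24) -> Output: (2, 105984)

Answer: (2, 105984)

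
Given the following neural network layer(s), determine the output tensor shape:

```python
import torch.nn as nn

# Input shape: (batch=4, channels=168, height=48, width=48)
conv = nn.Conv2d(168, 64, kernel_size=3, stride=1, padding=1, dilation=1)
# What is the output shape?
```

Input: (4, 168, 48, 48) -> Output: (4, 64, 48, 48)

Answer: (4, 64, 48, 48)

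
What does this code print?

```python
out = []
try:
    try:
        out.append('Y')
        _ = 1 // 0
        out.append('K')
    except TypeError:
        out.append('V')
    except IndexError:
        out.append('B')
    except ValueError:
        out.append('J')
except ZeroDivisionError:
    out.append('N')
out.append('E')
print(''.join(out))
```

Execution trace: 'Y' (try body) → 'N' (outer except ZeroDivisionError) → 'E' (after the try/except). Output: YNE

Answer: YNE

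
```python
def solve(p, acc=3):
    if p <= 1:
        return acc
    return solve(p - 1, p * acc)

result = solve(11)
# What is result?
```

Accumulator trace (n, acc): (11, 3) -> (10, 33) -> (9, 330) -> (8, 2970) -> (7, 23760) -> (6, 166320) -> (5, 997920) -> (4, 4989600) -> (3, 19958400) -> (2, 59875200) -> (1, 119750400) -> return 119750400

Answer: 119750400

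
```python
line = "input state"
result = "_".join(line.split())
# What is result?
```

Trace:
`line = "input state"` → line = 'input state'
`result = "_".join(line.split())` → result = 'input_state'
So result = 'input_state'

Answer: 'input_state'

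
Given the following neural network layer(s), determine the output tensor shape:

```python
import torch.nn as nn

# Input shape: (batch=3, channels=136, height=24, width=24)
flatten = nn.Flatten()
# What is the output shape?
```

Input: (3, 136, 24, 24) -> Output: (3, 78336)

Answer: (3, 78336)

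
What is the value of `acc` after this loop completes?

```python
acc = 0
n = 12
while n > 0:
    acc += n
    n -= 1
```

Sum 12 down to 1
`acc` takes the values: 0 → 12 → 23 → 33 → 42 → 50 → 57 → 63 → 68 → 72 → 75 → 77 → 78

Answer: 78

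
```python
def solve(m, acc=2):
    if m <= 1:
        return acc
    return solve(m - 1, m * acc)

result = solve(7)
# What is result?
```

Accumulator trace (n, acc): (7, 2) -> (6, 14) -> (5, 84) -> (4, 420) -> (3, 1680) -> (2, 5040) -> (1, 10080) -> return 10080

Answer: 10080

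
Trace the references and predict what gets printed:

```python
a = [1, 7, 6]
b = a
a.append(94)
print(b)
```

Key concept: basic list aliasing.
Step by step:
`a = [1, 7, 6]` → a = [1, 7, 6]
`b = a` → b = [1, 7, 6] (same object as a)
`a.append(94)` → a = [1, 7, 6, 94] (same object as b); b = [1, 7, 6, 94] (same object as a)
`print(b)` → prints [1, 7, 6, 94]

Answer: [1, 7, 6, 94]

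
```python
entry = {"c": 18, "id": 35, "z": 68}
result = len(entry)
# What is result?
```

Trace:
`entry = {"c": 18, "id": 35, "z": 68}` → entry = {'c': 18, 'id': 35, 'z': 68}
`result = len(entry)` → result = 3
So result = 3

Answer: 3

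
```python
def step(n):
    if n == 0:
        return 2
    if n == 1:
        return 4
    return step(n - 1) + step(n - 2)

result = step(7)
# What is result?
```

Build up from base cases: step(0)=2, step(1)=4, step(2)=6, step(3)=10, step(4)=16, step(5)=26, step(6)=42, ..., step(7)=68

Answer: 68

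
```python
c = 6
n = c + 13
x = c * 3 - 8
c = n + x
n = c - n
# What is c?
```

Trace:
`c = 6` → c = 6
`n = c + 13` → n = 19
`x = c * 3 - 8` → x = 10
`c = n + x` → c = 29
`n = c - n` → n = 10
So c = 29

Answer: 29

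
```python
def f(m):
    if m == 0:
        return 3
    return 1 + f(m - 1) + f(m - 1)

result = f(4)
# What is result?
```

f(m) = 1 + 2·f(m-1), f(0)=3. Closed form: (3+1)·2^4 - 1 = 63.

Answer: 63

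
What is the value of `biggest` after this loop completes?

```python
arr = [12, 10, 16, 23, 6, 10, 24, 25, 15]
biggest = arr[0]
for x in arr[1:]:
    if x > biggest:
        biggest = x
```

Maximum of [12, 10, 16, 23, 6, 10, 24, 25, 15]
`biggest` takes the values: 12 → 16 → 23 → 24 → 25

Answer: 25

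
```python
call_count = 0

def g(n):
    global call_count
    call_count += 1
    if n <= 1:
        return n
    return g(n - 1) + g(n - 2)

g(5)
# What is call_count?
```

Calls(n) = 1 + Calls(n-1) + Calls(n-2); Calls(0)=Calls(1)=1. For n=5 this gives 15.

Answer: 15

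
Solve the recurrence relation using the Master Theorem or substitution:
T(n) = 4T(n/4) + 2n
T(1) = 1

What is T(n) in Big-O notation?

By Master Theorem: a=4, b=4, f(n)=2n. Since log_4(4) = 1 and f(n) = Θ(n^1), Case 2 applies. T(n) = O(n log n).

Answer: O(n log n)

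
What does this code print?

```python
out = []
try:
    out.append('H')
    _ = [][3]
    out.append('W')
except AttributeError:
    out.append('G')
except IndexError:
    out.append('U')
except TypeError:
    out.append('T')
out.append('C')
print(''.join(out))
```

Execution trace: 'H' (try body) → 'U' (except IndexError) → 'C' (after the try/except). Output: HUC

Answer: HUC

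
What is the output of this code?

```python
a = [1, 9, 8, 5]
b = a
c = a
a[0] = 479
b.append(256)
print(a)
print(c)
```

Key concept: multiple aliases.
Step by step:
`a = [1, 9, 8, 5]` → a = [1, 9, 8, 5]
`b = a` → b = [1, 9, 8, 5] (same object as a)
`c = a` → c = [1, 9, 8, 5] (same object as a, b)
`a[0] = 479` → a = [479, 9, 8, 5] (same object as b, c); b = [479, 9, 8, 5] (same object as a, c); c = [479, 9, 8, 5] (same object as a, b)
`b.append(256)` → a = [479, 9, 8, 5, 256] (same object as b, c); b = [479, 9, 8, 5, 256] (same object as a, c); c = [479, 9, 8, 5, 256] (same object as a, b)
`print(a)` → prints [479, 9, 8, 5, 256]
`print(c)` → prints [479, 9, 8, 5, 256]

Answer:
[479, 9, 8, 5, 256]
[479, 9, 8, 5, 256]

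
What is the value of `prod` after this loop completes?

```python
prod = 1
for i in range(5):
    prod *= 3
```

3^5 = 243
`prod` takes the values: 1 → 3 → 9 → 27 → 81 → 243

Answer: 243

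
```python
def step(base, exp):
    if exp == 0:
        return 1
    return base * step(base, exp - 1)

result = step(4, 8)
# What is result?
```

step(4, 8) = 4 * 4 * 4 * 4 * 4 * 4 * 4 * 4 = 65536

Answer: 65536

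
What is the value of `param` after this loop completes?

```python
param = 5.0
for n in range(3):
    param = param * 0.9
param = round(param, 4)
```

Exponential decay: 5.0 * 0.9^3
`param` takes the values: 5.0 → 4.5 → 4.05 → 3.645

Answer: 3.645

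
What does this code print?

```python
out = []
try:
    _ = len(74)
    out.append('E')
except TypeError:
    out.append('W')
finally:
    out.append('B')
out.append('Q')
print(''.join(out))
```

Execution trace: 'W' (except TypeError) → 'B' (finally) → 'Q' (after the try/except). Output: WBQ

Answer: WBQ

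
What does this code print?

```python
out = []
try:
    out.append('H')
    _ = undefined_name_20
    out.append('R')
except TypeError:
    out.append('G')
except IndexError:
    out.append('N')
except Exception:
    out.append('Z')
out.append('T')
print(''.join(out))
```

Execution trace: 'H' (try body) → 'Z' (except Exception) → 'T' (after the try/except). Output: HZT

Answer: HZT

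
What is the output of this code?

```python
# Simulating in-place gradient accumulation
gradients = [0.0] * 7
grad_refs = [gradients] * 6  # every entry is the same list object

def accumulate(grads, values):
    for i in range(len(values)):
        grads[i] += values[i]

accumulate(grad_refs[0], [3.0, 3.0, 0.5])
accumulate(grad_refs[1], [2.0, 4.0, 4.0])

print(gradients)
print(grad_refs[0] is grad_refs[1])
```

Key concept: gradient accumulation aliasing.
Step by step:
`gradients = [0.0] * 7` → gradients = [0.0, 0.0, 0.0, 0.0, 0.0, 0.0, 0.0]
`grad_refs = [gradients] * 6` → grad_refs = [[0.0, 0.0, 0.0, 0.0, 0.0, 0.0, 0.0], [0.0, 0.0, 0.0, 0.0, 0.0, 0.0, 0.0], [0.0, 0.0, 0.0, 0.0, 0.0, 0.0, 0.0], [0.0, 0.0, 0.0, 0.0, 0.0, 0.0, 0.0], [0.0, 0.0, 0.0, 0.0, 0.0, 0.0, 0.0], [0.0, 0.0, 0.0, 0.0, 0.0, 0.0, 0.0]]
`accumulate(grad_refs[0], [3.0, 3.0, 0.5])` → gradients = [3.0, 3.0, 0.5, 0.0, 0.0, 0.0, 0.0]; grad_refs = [[3.0, 3.0, 0.5, 0.0, 0.0, 0.0, 0.0], [3.0, 3.0, 0.5, 0.0, 0.0, 0.0, 0.0], [3.0, 3.0, 0.5, 0.0, 0.0, 0.0, 0.0], [3.0, 3.0, 0.5, 0.0, 0.0, 0.0, 0.0], [3.0, 3.0, 0.5, 0.0, 0.0, 0.0, 0.0], [3.0, 3.0, 0.5, 0.0, 0.0, 0.0, 0.0]]
`accumulate(grad_refs[1], [2.0, 4.0, 4.0])` → gradients = [5.0, 7.0, 4.5, 0.0, 0.0, 0.0, 0.0]; grad_refs = [[5.0, 7.0, 4.5, 0.0, 0.0, 0.0, 0.0], [5.0, 7.0, 4.5, 0.0, 0.0, 0.0, 0.0], [5.0, 7.0, 4.5, 0.0, 0.0, 0.0, 0.0], [5.0, 7.0, 4.5, 0.0, 0.0, 0.0, 0.0], [5.0, 7.0, 4.5, 0.0, 0.0, 0.0, 0.0], [5.0, 7.0, 4.5, 0.0, 0.0, 0.0, 0.0]]
`print(gradients)` → prints [5.0, 7.0, 4.5, 0.0, 0.0, 0.0, 0.0]
`print(grad_refs[0] is grad_refs[1])` → prints True

Answer:
[5.0, 7.0, 4.5, 0.0, 0.0, 0.0, 0.0]
True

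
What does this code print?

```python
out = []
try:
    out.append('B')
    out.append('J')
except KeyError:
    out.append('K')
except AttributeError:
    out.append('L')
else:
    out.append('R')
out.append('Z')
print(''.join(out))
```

Execution trace: 'B' (try body) → 'J' (try body, no exception) → 'R' (else) → 'Z' (after the try/except). Output: BJRZ

Answer: BJRZ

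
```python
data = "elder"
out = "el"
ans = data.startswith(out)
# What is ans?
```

Trace:
`data = "elder"` → data = 'elder'
`out = "el"` → out = 'el'
`ans = data.startswith(out)` → ans = True
So ans = True

Answer: True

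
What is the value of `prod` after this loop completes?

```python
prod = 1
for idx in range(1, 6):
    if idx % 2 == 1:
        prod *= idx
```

Product of odd numbers 1 to 5
`prod` takes the values: 1 → 3 → 15

Answer: 15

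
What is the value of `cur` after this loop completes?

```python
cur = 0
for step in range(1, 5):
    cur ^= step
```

XOR of 1 to 4
`cur` takes the values: 0 → 1 → 3 → 0 → 4

Answer: 4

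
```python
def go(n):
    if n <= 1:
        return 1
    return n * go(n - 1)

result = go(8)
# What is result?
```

go(8) = 8 * 7 * 6 * 5 * 4 * 3 * 2 * 1 = 40320

Answer: 40320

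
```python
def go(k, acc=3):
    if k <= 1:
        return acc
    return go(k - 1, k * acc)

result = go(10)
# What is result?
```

Accumulator trace (n, acc): (10, 3) -> (9, 30) -> (8, 270) -> (7, 2160) -> (6, 15120) -> (5, 90720) -> (4, 453600) -> (3, 1814400) -> (2, 5443200) -> (1, 10886400) -> return 10886400

Answer: 10886400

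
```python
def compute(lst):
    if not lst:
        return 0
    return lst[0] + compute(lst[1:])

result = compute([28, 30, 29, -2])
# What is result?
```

28 + 30 + 29 + (-2) + 0 = 85

Answer: 85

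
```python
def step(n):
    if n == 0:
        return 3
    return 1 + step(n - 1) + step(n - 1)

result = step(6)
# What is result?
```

step(n) = 1 + 2·step(n-1), step(0)=3. Closed form: (3+1)·2^6 - 1 = 255.

Answer: 255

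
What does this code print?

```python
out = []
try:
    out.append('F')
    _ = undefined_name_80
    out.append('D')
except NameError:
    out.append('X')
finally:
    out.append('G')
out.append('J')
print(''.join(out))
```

Execution trace: 'F' (try body) → 'X' (except NameError) → 'G' (finally) → 'J' (after the try/except). Output: FXGJ

Answer: FXGJ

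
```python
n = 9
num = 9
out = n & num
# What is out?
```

Trace:
`n = 9` → n = 9
`num = 9` → num = 9
`out = n & num` → out = 9
So out = 9

Answer: 9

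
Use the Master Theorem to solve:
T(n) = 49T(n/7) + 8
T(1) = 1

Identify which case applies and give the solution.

a=49, b=7, f(n)=8. log_7(49) = 2. Since c=0 < 2, Case 1 applies: T(n) = Θ(n^log_b(a)) = O(n^2).

Answer: O(n^2) - Case 1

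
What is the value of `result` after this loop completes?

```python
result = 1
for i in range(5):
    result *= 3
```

3^5 = 243
`result` takes the values: 1 → 3 → 9 → 27 → 81 → 243

Answer: 243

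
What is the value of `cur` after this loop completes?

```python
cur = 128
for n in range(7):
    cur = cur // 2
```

Halve 7 times: 128 // 2^7 = 1
`cur` takes the values: 128 → 64 → 32 → 16 → 8 → 4 → 2 → 1

Answer: 1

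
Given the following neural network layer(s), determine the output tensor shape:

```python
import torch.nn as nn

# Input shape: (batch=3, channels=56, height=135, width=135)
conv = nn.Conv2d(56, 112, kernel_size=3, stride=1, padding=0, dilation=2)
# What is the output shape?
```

Input: (3, 56, 135, 135) -> Output: (3, 112, 131, 131)

Answer: (3, 112, 131, 131)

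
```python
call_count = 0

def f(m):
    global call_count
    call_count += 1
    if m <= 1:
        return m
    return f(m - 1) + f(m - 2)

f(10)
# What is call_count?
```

Calls(m) = 1 + Calls(m-1) + Calls(m-2); Calls(0)=Calls(1)=1. For m=10 this gives 177.

Answer: 177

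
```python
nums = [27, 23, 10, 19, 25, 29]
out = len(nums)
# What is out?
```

Trace:
`nums = [27, 23, 10, 19, 25, 29]` → nums = [27, 23, 10, 19, 25, 29]
`out = len(nums)` → out = 6
So out = 6

Answer: 6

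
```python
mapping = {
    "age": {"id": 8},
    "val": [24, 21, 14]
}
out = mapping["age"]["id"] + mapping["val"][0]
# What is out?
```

Trace:
`mapping = { ...` → mapping = {'age': {'id': 8}, 'val': [24, 21, 14]}
`out = mapping["age"]["id"] + mapping["val"][0]` → out = 32
So out = 32

Answer: 32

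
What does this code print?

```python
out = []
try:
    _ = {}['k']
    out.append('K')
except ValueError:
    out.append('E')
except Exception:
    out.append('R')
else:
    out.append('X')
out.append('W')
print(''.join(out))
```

Execution trace: 'R' (except Exception) → 'W' (after the try/except). Output: RW

Answer: RW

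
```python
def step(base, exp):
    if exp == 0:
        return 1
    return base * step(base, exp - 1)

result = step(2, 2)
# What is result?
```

step(2, 2) = 2 * 2 = 4

Answer: 4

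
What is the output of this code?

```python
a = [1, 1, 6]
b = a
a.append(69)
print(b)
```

Key concept: basic list aliasing.
Step by step:
`a = [1, 1, 6]` → a = [1, 1, 6]
`b = a` → b = [1, 1, 6] (same object as a)
`a.append(69)` → a = [1, 1, 6, 69] (same object as b); b = [1, 1, 6, 69] (same object as a)
`print(b)` → prints [1, 1, 6, 69]

Answer: [1, 1, 6, 69]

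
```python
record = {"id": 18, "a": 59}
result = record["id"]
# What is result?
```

Trace:
`record = {"id": 18, "a": 59}` → record = {'id': 18, 'a': 59}
`result = record["id"]` → result = 18
So result = 18

Answer: 18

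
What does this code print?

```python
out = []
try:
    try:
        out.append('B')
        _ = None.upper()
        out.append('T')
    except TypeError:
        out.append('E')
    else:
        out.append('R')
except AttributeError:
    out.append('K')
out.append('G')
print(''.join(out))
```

Execution trace: 'B' (inner try body) → 'K' (outer except AttributeError) → 'G' (after the try/except). Output: BKG

Answer: BKG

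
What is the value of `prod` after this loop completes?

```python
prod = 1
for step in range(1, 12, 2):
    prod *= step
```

Product of 1, 3, 5, ... up to 11
`prod` takes the values: 1 → 3 → 15 → 105 → 945 → 10395

Answer: 10395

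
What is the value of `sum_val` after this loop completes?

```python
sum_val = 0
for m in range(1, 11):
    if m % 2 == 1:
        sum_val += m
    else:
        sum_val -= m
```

Add odd, subtract even
`sum_val` takes the values: 0 → 1 → -1 → 2 → -2 → 3 → -3 → 4 → -4 → 5 → -5

Answer: -5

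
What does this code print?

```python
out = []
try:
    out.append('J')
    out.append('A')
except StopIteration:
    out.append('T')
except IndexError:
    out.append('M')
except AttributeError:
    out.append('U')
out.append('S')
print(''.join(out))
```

Execution trace: 'J' (try body) → 'A' (try body, no exception) → 'S' (after the try/except). Output: JAS

Answer: JAS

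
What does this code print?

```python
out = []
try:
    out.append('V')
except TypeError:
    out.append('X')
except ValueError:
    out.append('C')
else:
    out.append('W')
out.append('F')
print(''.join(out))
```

Execution trace: 'V' (try body, no exception) → 'W' (else) → 'F' (after the try/except). Output: VWF

Answer: VWF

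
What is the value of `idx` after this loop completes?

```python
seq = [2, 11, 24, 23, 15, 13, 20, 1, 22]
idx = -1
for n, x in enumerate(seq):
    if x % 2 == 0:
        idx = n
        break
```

First even number index in [2, 11, 24, 23, 15, 13, 20, 1, 22]
`idx` takes the values: -1 → 0

Answer: 0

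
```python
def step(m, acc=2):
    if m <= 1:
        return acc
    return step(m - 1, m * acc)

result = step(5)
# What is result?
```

Accumulator trace (n, acc): (5, 2) -> (4, 10) -> (3, 40) -> (2, 120) -> (1, 240) -> return 240

Answer: 240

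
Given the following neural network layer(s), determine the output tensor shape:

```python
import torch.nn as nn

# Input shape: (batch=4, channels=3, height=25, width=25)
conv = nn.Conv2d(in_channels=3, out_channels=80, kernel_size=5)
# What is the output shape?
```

Input: (4, 3, 25, 25) -> Output: (4, 80, 21, 21)

Answer: (4, 80, 21, 21)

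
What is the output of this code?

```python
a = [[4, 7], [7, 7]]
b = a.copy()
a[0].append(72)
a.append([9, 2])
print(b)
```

Key concept: shallow copy with nested lists.
Step by step:
`a = [[4, 7], [7, 7]]` → a = [[4, 7], [7, 7]]
`b = a.copy()` → b = [[4, 7], [7, 7]]
`a[0].append(72)` → a = [[4, 7, 72], [7, 7]]; b = [[4, 7, 72], [7, 7]]
`a.append([9, 2])` → a = [[4, 7, 72], [7, 7], [9, 2]]
`print(b)` → prints [[4, 7, 72], [7, 7]]

Answer: [[4, 7, 72], [7, 7]]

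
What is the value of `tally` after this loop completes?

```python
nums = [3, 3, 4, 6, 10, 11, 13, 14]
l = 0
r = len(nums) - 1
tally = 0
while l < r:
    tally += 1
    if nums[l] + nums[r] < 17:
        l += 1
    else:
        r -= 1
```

Steps to find pair summing to 17
`tally` takes the values: 0 → 1 → 2 → 3 → 4 → 5 → 6 → 7

Answer: 7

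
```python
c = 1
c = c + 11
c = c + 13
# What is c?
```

Trace:
`c = 1` → c = 1
`c = c + 11` → c = 12
`c = c + 13` → c = 25
So c = 25

Answer: 25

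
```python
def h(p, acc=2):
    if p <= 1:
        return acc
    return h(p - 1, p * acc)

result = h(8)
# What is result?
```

Accumulator trace (n, acc): (8, 2) -> (7, 16) -> (6, 112) -> (5, 672) -> (4, 3360) -> (3, 13440) -> (2, 40320) -> (1, 80640) -> return 80640

Answer: 80640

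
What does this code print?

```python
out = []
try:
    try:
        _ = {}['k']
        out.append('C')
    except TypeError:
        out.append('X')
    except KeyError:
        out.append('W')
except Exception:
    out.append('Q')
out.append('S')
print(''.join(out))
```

Execution trace: 'W' (inner except KeyError) → 'S' (after the try/except). Output: WS

Answer: WS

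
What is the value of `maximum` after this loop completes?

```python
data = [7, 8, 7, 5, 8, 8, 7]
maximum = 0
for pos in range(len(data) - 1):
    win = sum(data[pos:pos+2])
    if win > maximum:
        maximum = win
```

Max sum of 2-element window in [7, 8, 7, 5, 8, 8, 7]
`maximum` takes the values: 0 → 15 → 16

Answer: 16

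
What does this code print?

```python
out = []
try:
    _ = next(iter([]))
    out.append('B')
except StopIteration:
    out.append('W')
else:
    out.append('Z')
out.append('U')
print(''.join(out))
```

Execution trace: 'W' (except StopIteration) → 'U' (after the try/except). Output: WU

Answer: WU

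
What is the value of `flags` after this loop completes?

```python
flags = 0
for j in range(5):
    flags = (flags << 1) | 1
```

Build 5 consecutive 1-bits: 0b11111
`flags` takes the values: 0 → 1 → 3 → 7 → 15 → 31

Answer: 31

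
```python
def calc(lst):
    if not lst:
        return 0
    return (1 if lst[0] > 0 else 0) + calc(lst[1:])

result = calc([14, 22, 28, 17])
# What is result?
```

Count of positive elements in [14, 22, 28, 17] = 4

Answer: 4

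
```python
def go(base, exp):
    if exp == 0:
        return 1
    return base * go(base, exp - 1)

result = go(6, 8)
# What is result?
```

go(6, 8) = 6 * 6 * 6 * 6 * 6 * 6 * 6 * 6 = 1679616

Answer: 1679616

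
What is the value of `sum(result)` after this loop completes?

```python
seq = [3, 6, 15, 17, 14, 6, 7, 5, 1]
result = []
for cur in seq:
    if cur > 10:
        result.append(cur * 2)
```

Sum of doubled values > 10
`result` takes the values: [] → [30] → [30, 34] → [30, 34, 28]
So `sum(result)` = 92

Answer: 92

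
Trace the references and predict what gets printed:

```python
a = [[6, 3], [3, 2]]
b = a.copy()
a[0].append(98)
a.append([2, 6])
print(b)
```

Key concept: shallow copy with nested lists.
Step by step:
`a = [[6, 3], [3, 2]]` → a = [[6, 3], [3, 2]]
`b = a.copy()` → b = [[6, 3], [3, 2]]
`a[0].append(98)` → a = [[6, 3, 98], [3, 2]]; b = [[6, 3, 98], [3, 2]]
`a.append([2, 6])` → a = [[6, 3, 98], [3, 2], [2, 6]]
`print(b)` → prints [[6, 3, 98], [3, 2]]

Answer: [[6, 3, 98], [3, 2]]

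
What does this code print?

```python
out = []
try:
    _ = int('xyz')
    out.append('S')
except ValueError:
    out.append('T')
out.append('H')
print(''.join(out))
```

Execution trace: 'T' (except ValueError) → 'H' (after the try/except). Output: TH

Answer: TH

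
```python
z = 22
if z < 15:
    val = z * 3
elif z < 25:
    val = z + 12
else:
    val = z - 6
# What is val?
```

Trace:
`z = 22` → z = 22
`if z < 15: ...` → z < 15 is False, z < 25 is True → val = 34
So val = 34

Answer: 34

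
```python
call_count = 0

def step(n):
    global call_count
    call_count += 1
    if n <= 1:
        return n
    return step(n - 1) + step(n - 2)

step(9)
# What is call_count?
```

Calls(n) = 1 + Calls(n-1) + Calls(n-2); Calls(0)=Calls(1)=1. For n=9 this gives 109.

Answer: 109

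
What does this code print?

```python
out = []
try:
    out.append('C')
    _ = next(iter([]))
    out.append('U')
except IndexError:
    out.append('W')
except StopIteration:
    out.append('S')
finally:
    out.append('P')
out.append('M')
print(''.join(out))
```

Execution trace: 'C' (try body) → 'S' (except StopIteration) → 'P' (finally) → 'M' (after the try/except). Output: CSPM

Answer: CSPM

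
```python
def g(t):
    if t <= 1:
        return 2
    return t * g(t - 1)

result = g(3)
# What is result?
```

g(3) = 3 * 2 * 2 = 12

Answer: 12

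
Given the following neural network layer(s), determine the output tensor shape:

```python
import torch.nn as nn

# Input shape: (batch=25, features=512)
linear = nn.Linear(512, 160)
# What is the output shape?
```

Input: (25, 512) -> Output: (25, 160)

Answer: (25, 160)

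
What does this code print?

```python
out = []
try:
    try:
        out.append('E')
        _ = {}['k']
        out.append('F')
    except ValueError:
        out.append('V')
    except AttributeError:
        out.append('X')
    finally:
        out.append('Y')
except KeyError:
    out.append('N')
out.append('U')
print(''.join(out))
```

Execution trace: 'E' (try body) → 'Y' (finally) → 'N' (outer except KeyError) → 'U' (after the try/except). Output: EYNU

Answer: EYNU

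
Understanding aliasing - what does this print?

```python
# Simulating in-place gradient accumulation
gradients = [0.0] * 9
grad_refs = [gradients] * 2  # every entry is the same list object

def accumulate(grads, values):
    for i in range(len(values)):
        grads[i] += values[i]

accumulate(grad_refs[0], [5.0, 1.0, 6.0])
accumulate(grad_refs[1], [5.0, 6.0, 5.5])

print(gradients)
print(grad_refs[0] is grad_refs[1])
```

Key concept: gradient accumulation aliasing.
Step by step:
`gradients = [0.0] * 9` → gradients = [0.0, 0.0, 0.0, 0.0, 0.0, 0.0, 0.0, 0.0, 0.0]
`grad_refs = [gradients] * 2` → grad_refs = [[0.0, 0.0, 0.0, 0.0, 0.0, 0.0, 0.0, 0.0, 0.0], [0.0, 0.0, 0.0, 0.0, 0.0, 0.0, 0.0, 0.0, 0.0]]
`accumulate(grad_refs[0], [5.0, 1.0, 6.0])` → gradients = [5.0, 1.0, 6.0, 0.0, 0.0, 0.0, 0.0, 0.0, 0.0]; grad_refs = [[5.0, 1.0, 6.0, 0.0, 0.0, 0.0, 0.0, 0.0, 0.0], [5.0, 1.0, 6.0, 0.0, 0.0, 0.0, 0.0, 0.0, 0.0]]
`accumulate(grad_refs[1], [5.0, 6.0, 5.5])` → gradients = [10.0, 7.0, 11.5, 0.0, 0.0, 0.0, 0.0, 0.0, 0.0]; grad_refs = [[10.0, 7.0, 11.5, 0.0, 0.0, 0.0, 0.0, 0.0, 0.0], [10.0, 7.0, 11.5, 0.0, 0.0, 0.0, 0.0, 0.0, 0.0]]
`print(gradients)` → prints [10.0, 7.0, 11.5, 0.0, 0.0, 0.0, 0.0, 0.0, 0.0]
`print(grad_refs[0] is grad_refs[1])` → prints True

Answer:
[10.0, 7.0, 11.5, 0.0, 0.0, 0.0, 0.0, 0.0, 0.0]
True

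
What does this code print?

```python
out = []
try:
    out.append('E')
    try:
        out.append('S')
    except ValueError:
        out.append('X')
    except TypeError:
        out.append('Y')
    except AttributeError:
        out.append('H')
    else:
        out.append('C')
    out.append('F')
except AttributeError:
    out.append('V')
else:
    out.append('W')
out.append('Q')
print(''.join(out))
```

Execution trace: 'E' (try body) → 'S' (inner try body, no exception) → 'C' (inner else) → 'F' (try body, no exception) → 'W' (else) → 'Q' (after the try/except). Output: ESCFWQ

Answer: ESCFWQ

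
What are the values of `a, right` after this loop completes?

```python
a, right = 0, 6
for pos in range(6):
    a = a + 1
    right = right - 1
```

a goes 0→6, right goes 6→0
`a, right` takes the values: (0, 6) → (1, 6) → (1, 5) → (2, 5) → (2, 4) → (3, 4) → (3, 3) → (4, 3) → (4, 2) → (5, 2) → (5, 1) → (6, 1) → (6, 0)

Answer: 6, 0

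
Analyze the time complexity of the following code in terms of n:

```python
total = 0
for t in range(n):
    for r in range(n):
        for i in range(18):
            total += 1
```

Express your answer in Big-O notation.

Each loop level contributes: n × n × 1. Multiplying the contributions gives O(n^2).

Answer: O(n^2)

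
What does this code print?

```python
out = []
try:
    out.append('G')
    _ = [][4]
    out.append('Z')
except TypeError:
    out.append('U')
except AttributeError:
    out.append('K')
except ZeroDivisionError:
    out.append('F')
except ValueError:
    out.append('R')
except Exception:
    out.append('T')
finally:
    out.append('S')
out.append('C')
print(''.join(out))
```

Execution trace: 'G' (try body) → 'T' (except Exception) → 'S' (finally) → 'C' (after the try/except). Output: GTSC

Answer: GTSC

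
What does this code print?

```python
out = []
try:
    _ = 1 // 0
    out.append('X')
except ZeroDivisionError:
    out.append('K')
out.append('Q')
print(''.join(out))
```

Execution trace: 'K' (except ZeroDivisionError) → 'Q' (after the try/except). Output: KQ

Answer: KQ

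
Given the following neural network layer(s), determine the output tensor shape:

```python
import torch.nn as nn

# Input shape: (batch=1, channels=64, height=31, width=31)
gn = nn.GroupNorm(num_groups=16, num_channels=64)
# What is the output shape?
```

Input: (1, 64, 31, 31) -> Output: (1, 64, 31, 31)

Answer: (1, 64, 31, 31)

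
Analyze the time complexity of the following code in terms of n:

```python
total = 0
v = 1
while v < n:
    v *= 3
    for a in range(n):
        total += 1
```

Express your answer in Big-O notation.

Each loop level contributes: log n × n. Multiplying the contributions gives O(n log n).

Answer: O(n log n)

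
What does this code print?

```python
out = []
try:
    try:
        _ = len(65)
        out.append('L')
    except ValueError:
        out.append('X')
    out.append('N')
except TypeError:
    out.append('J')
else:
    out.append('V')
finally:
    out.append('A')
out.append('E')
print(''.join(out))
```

Execution trace: 'J' (except TypeError) → 'A' (finally) → 'E' (after the try/except). Output: JAE

Answer: JAE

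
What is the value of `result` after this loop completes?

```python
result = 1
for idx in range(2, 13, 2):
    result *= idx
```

Product of even numbers 2 to 12
`result` takes the values: 1 → 2 → 8 → 48 → 384 → 3840 → 46080

Answer: 46080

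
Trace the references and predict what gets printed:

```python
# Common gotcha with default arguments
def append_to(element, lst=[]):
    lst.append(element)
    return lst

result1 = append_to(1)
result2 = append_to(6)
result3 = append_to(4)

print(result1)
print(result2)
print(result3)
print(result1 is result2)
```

Key concept: mutable default argument gotcha.
Step by step:
`result1 = append_to(1)` → result1 = [1]
`result2 = append_to(6)` → result1 = [1, 6] (same object as result2); result2 = [1, 6] (same object as result1)
`result3 = append_to(4)` → result1 = [1, 6, 4] (same object as result2, result3); result2 = [1, 6, 4] (same object as result1, result3); result3 = [1, 6, 4] (same object as result1, result2)
`print(result1)` → prints [1, 6, 4]
`print(result2)` → prints [1, 6, 4]
`print(result3)` → prints [1, 6, 4]
`print(result1 is result2)` → prints True

Answer:
[1, 6, 4]
[1, 6, 4]
[1, 6, 4]
True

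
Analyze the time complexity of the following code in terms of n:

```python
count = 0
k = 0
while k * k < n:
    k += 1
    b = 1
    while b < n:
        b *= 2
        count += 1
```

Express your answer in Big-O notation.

Each loop level contributes: √n × log n. Multiplying the contributions gives O(√n log n).

Answer: O(√n log n)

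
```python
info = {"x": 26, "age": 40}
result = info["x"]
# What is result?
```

Trace:
`info = {"x": 26, "age": 40}` → info = {'x': 26, 'age': 40}
`result = info["x"]` → result = 26
So result = 26

Answer: 26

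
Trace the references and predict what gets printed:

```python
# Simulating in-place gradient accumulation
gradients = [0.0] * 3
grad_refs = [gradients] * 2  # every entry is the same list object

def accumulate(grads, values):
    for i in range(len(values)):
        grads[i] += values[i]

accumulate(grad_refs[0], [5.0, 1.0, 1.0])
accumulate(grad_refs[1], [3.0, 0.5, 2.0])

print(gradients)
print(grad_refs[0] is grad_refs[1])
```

Key concept: gradient accumulation aliasing.
Step by step:
`gradients = [0.0] * 3` → gradients = [0.0, 0.0, 0.0]
`grad_refs = [gradients] * 2` → grad_refs = [[0.0, 0.0, 0.0], [0.0, 0.0, 0.0]]
`accumulate(grad_refs[0], [5.0, 1.0, 1.0])` → gradients = [5.0, 1.0, 1.0]; grad_refs = [[5.0, 1.0, 1.0], [5.0, 1.0, 1.0]]
`accumulate(grad_refs[1], [3.0, 0.5, 2.0])` → gradients = [8.0, 1.5, 3.0]; grad_refs = [[8.0, 1.5, 3.0], [8.0, 1.5, 3.0]]
`print(gradients)` → prints [8.0, 1.5, 3.0]
`print(grad_refs[0] is grad_refs[1])` → prints True

Answer:
[8.0, 1.5, 3.0]
True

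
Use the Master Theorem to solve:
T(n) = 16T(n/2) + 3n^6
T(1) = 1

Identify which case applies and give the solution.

a=16, b=2, f(n)=3n^6. log_2(16) = 4. Since c=6 > 4 and the regularity condition holds (16(n/2)^6 = (16/2^6)n^6 with 16/2^6 < 1), Case 3 applies: T(n) = Θ(f(n)) = O(n^6).

Answer: O(n^6) - Case 3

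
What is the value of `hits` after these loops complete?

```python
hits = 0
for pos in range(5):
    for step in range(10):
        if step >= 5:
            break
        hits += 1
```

Inner breaks at 5, outer runs 5 times
`hits` takes the values: 0 → 1 → 2 → 3 → 4 → 5 → 6 → 7 → 8 → 9 → 10 → 11 → 12 → 13 → 14 → 15 → 16 → 17 → 18 → 19 → 20 → 21 → 22 → 23 → 24 → 25

Answer: 25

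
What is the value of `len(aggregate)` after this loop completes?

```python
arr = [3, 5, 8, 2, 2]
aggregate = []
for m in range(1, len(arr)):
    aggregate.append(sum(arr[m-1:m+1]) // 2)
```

Number of 2-element averages
`aggregate` takes the values: [] → [4] → [4, 6] → [4, 6, 5] → [4, 6, 5, 2]
So `len(aggregate)` = 4

Answer: 4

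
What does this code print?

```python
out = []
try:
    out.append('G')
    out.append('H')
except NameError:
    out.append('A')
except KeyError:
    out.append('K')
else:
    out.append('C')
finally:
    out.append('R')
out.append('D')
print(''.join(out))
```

Execution trace: 'G' (try body) → 'H' (try body, no exception) → 'C' (else) → 'R' (finally) → 'D' (after the try/except). Output: GHCRD

Answer: GHCRD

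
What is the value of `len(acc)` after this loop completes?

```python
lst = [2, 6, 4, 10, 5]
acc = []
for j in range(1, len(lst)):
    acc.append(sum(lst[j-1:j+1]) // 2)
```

Number of 2-element averages
`acc` takes the values: [] → [4] → [4, 5] → [4, 5, 7] → [4, 5, 7, 7]
So `len(acc)` = 4

Answer: 4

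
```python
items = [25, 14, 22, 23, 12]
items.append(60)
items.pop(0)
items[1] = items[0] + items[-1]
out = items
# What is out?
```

Trace:
`items = [25, 14, 22, 23, 12]` → items = [25, 14, 22, 23, 12]
`items.append(60)` → items = [25, 14, 22, 23, 12, 60]
`items.pop(0)` → items = [14, 22, 23, 12, 60]
`items[1] = items[0] + items[-1]` → items = [14, 74, 23, 12, 60]
`out = items` → out = [14, 74, 23, 12, 60]
So out = [14, 74, 23, 12, 60]

Answer: [14, 74, 23, 12, 60]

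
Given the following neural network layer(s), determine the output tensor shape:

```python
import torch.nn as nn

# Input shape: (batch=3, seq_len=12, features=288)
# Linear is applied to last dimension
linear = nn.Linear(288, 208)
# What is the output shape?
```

Input: (3, 12, 288) -> Output: (3, 12, 208)

Answer: (3, 12, 208)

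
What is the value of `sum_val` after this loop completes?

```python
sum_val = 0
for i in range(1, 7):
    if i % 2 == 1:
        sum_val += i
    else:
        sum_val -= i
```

Add odd, subtract even
`sum_val` takes the values: 0 → 1 → -1 → 2 → -2 → 3 → -3

Answer: -3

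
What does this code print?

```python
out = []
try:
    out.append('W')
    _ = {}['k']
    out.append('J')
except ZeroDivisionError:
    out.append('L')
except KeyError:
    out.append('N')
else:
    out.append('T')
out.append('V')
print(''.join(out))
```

Execution trace: 'W' (try body) → 'N' (except KeyError) → 'V' (after the try/except). Output: WNV

Answer: WNV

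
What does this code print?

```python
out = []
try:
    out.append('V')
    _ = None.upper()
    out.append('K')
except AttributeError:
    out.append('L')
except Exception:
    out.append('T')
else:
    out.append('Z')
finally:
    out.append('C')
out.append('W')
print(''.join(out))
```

Execution trace: 'V' (try body) → 'L' (except AttributeError) → 'C' (finally) → 'W' (after the try/except). Output: VLCW

Answer: VLCW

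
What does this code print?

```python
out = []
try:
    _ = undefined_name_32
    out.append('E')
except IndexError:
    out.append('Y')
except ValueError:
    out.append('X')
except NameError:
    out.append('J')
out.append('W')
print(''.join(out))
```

Execution trace: 'J' (except NameError) → 'W' (after the try/except). Output: JW

Answer: JW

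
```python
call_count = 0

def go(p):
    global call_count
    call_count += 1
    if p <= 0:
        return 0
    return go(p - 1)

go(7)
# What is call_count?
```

Linear recursion stepping by 1: 8 calls from p=7 down to ≤0.

Answer: 8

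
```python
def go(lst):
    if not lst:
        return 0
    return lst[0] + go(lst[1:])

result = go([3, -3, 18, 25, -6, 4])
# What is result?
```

3 + (-3) + 18 + 25 + (-6) + 4 + 0 = 41

Answer: 41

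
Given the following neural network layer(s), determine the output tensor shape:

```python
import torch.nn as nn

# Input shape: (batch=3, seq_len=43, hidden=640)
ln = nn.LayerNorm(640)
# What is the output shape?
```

Input: (3, 43, 640) -> Output: (3, 43, 640)

Answer: (3, 43, 640)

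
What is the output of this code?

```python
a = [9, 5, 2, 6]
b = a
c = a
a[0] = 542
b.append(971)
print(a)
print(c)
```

Key concept: multiple aliases.
Step by step:
`a = [9, 5, 2, 6]` → a = [9, 5, 2, 6]
`b = a` → b = [9, 5, 2, 6] (same object as a)
`c = a` → c = [9, 5, 2, 6] (same object as a, b)
`a[0] = 542` → a = [542, 5, 2, 6] (same object as b, c); b = [542, 5, 2, 6] (same object as a, c); c = [542, 5, 2, 6] (same object as a, b)
`b.append(971)` → a = [542, 5, 2, 6, 971] (same object as b, c); b = [542, 5, 2, 6, 971] (same object as a, c); c = [542, 5, 2, 6, 971] (same object as a, b)
`print(a)` → prints [542, 5, 2, 6, 971]
`print(c)` → prints [542, 5, 2, 6, 971]

Answer:
[542, 5, 2, 6, 971]
[542, 5, 2, 6, 971]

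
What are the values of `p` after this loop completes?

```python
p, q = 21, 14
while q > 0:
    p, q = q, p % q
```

GCD of 21 and 14
`p` takes the values: 21 → 14 → 7

Answer: 7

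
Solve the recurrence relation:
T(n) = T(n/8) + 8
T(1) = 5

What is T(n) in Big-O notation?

Each step divides n by 8 and adds 8. After log_8(n) steps we reach T(1)=5. So T(n) = 8·log_8(n) + 5 = O(log n).

Answer: O(log n)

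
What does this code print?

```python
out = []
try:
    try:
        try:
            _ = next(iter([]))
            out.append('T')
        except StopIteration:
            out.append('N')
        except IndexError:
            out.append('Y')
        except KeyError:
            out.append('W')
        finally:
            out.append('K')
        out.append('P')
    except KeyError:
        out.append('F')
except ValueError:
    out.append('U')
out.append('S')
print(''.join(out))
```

Execution trace: 'N' (inner except StopIteration) → 'K' (inner finally) → 'P' (try body, no exception) → 'S' (after the try/except). Output: NKPS

Answer: NKPS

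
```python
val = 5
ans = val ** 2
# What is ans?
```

Trace:
`val = 5` → val = 5
`ans = val ** 2` → ans = 25
So ans = 25

Answer: 25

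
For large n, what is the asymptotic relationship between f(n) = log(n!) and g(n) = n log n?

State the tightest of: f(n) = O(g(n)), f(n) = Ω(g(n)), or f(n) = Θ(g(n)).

log(n!) vs n log n: f(n) = Θ(g(n)) — they are asymptotically equivalent (Stirling's approximation).

Answer: f(n) = Θ(g(n)) — they are asymptotically equivalent (Stirling's approximation).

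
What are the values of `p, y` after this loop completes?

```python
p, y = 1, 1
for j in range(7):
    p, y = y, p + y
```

Fibonacci: after 7 iterations
`p, y` takes the values: (1, 1) → (1, 2) → (2, 3) → (3, 5) → (5, 8) → (8, 13) → (13, 21) → (21, 34)

Answer: 21, 34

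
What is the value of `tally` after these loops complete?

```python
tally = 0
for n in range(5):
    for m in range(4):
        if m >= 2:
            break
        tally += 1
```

Inner breaks at 2, outer runs 5 times
`tally` takes the values: 0 → 1 → 2 → 3 → 4 → 5 → 6 → 7 → 8 → 9 → 10

Answer: 10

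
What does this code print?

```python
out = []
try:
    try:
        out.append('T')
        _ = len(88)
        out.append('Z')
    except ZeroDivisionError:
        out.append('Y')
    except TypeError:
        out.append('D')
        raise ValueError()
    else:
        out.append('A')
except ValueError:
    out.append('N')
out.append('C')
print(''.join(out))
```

Execution trace: 'T' (inner try body) → 'D' (inner except TypeError) → 'N' (outer except ValueError) → 'C' (after the try/except). Output: TDNC

Answer: TDNC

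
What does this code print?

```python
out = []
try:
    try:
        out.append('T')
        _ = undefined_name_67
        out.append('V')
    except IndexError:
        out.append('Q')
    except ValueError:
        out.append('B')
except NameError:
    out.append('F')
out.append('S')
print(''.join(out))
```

Execution trace: 'T' (try body) → 'F' (outer except NameError) → 'S' (after the try/except). Output: TFS

Answer: TFS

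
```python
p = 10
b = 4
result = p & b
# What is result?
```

Trace:
`p = 10` → p = 10
`b = 4` → b = 4
`result = p & b` → result = 0
So result = 0

Answer: 0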